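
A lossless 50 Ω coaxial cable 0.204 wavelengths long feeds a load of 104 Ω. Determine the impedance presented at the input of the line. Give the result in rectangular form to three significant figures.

βl = 2π × 0.204 = 73.4°
tan(βl) = tan(73.4°) = 3.36
Z_in = Z_0·(Z_L + jZ_0·tanβl)/(Z_0 + jZ_L·tanβl)
     = 50·(104 + j168)/(50 + j350)

Z_in ≈ 25.6 − j11.2 Ω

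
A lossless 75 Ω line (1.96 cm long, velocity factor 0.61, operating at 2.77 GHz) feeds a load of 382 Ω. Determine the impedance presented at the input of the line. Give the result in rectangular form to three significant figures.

λ = v/f = 0.61·c / 2.77 GHz = 0.0661 m
βl = 2π·l/λ = 2π × 0.297 = 107°
tan(βl) = tan(107°) = -3.31
Z_in = Z_0·(Z_L + jZ_0·tanβl)/(Z_0 + jZ_L·tanβl)
     = 75·(382 − j248)/(75 − j1260)

Z_in ≈ 16 + j21.7 Ω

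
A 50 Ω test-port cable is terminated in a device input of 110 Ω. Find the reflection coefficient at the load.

Γ = 0.375

Γ = (Z_L − Z_0)/(Z_L + Z_0) = (110 − 50)/(110 + 50) = 60/160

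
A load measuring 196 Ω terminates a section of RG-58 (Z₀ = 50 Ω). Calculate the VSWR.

For a purely resistive load, VSWR = R_L/Z_0 or Z_0/R_L (whichever > 1) = 196/50

VSWR ≈ 3.92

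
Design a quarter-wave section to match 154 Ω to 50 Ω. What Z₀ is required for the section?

Z_qwt = √(Z_0·R_L) = √(50 × 154) = √7700

Z_qwt ≈ 87.7 Ω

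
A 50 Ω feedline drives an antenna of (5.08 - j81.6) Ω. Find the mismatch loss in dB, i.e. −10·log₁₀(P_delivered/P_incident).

mismatch loss ≈ 9.8 dB

Γ = (-44.92 − j81.6)/(55.08 − j81.6), |Γ| = 0.946
|Γ|² = 0.895, so P_del/P_inc = 1 − |Γ|² = 0.105
ML = −10·log₁₀(1 − |Γ|²)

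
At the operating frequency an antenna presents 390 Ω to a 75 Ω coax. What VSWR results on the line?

VSWR ≈ 5.2

Γ = (390 − 75)/(390 + 75) = 0.677
VSWR = (1 + 0.677)/(1 − 0.677)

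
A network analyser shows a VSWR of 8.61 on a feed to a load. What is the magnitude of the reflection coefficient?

|Γ| = (S − 1)/(S + 1) = (8.61 − 1)/(8.61 + 1) = 7.61/9.61

|Γ| ≈ 0.792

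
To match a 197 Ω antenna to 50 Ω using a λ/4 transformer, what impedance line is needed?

Z_qwt ≈ 99.2 Ω

Z_qwt = √(Z_0·R_L) = √(50 × 197) = √9850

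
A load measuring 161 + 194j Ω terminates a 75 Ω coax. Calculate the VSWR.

VSWR ≈ 5.55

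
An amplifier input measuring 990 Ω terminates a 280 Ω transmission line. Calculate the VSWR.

VSWR ≈ 3.54

For a purely resistive load, VSWR = R_L/Z_0 or Z_0/R_L (whichever > 1) = 990/280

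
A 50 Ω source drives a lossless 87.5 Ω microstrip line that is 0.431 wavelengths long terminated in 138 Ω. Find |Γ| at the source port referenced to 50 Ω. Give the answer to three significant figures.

βl = 2π × 0.431 = 155°
tan(βl) = -0.463
Z_in = Z_0·(Z_L + jZ_0·tanβl)/(Z_0 + jZ_L·tanβl) = 109 + j39.3 Ω
Γ_s = (Z_in − Z_s)/(Z_in + Z_s) = (59.3 + j39.3)/(159 + j39.3), |Γ_s| = 0.434

|Γ| ≈ 0.434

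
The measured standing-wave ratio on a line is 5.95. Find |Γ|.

|Γ| ≈ 0.712

|Γ| = (S − 1)/(S + 1) = (5.95 − 1)/(5.95 + 1) = 4.95/6.95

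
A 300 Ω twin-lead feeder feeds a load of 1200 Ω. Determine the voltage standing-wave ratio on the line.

VSWR ≈ 4

Γ = (1200 − 300)/(1200 + 300) = 0.6
VSWR = (1 + 0.6)/(1 − 0.6)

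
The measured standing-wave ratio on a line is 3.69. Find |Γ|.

|Γ| ≈ 0.574

|Γ| = (S − 1)/(S + 1) = (3.69 − 1)/(3.69 + 1) = 2.69/4.69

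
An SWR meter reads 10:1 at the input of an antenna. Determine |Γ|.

|Γ| = (S − 1)/(S + 1) = (10 − 1)/(10 + 1) = 9/11

|Γ| ≈ 0.818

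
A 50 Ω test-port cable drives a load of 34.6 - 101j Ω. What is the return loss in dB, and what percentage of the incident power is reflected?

Γ = (-15.4 − j101)/(84.6 − j101), |Γ| = 0.775
RL = −20·log₁₀(0.775) = 2.21 dB
P_refl/P_inc = |Γ|² = 0.601

RL ≈ 2.21 dB; 60.1% of incident power reflected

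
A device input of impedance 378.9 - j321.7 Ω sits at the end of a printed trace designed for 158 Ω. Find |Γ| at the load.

|Γ| ≈ 0.623

Γ = (Z_L − Z_0)/(Z_L + Z_0) = (220.9 − j321.7)/(536.9 − j321.7)
|Γ| = 390/626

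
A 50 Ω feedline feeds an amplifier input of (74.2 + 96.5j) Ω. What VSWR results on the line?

Γ = (Z_L − Z_0)/(Z_L + Z_0) = (24.2 + j96.5)/(124.2 + j96.5)
|Γ| = 99.5/157 = 0.633
VSWR = (1 + |Γ|)/(1 − |Γ|) = 1.63/0.367

VSWR ≈ 4.44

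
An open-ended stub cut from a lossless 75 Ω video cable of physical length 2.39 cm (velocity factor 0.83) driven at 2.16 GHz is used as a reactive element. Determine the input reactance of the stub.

λ = v/f = 0.83·c / 2.16 GHz = 0.115 m
βl = 2π·l/λ = 2π × 0.207 = 74.6°
tan(βl) = 3.64
For an open-ended stub, Z_in = −jZ_0·cot(βl) = −jZ_0/tan(βl)

X_in ≈ -20.6 Ω (capacitive)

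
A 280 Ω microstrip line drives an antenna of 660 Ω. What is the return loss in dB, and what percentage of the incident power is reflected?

Γ = (660 − 280)/(660 + 280) = 0.404
RL = −20·log₁₀(0.404) = 7.87 dB
P_refl/P_inc = |Γ|² = 0.163

RL ≈ 7.87 dB; 16.3% of incident power reflected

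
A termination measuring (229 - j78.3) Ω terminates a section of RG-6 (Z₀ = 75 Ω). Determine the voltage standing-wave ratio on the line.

VSWR ≈ 3.45

Γ = (Z_L − Z_0)/(Z_L + Z_0) = (154 − j78.3)/(304 − j78.3)
|Γ| = 173/314 = 0.55
VSWR = (1 + |Γ|)/(1 − |Γ|) = 1.55/0.45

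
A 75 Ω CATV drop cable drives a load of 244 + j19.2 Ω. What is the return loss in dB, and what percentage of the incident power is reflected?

Γ = (169 + j19.2)/(319 + j19.2), |Γ| = 0.532
RL = −20·log₁₀(0.532) = 5.48 dB
P_refl/P_inc = |Γ|² = 0.283

RL ≈ 5.48 dB; 28.3% of incident power reflected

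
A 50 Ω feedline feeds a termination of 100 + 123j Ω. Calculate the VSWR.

Γ = (Z_L − Z_0)/(Z_L + Z_0) = (50 + j123)/(150 + j123)
|Γ| = 133/194 = 0.684
VSWR = (1 + |Γ|)/(1 − |Γ|) = 1.68/0.316

VSWR ≈ 5.34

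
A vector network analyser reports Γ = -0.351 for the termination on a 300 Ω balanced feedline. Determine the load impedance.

Z_L ≈ 144 Ω

Z_L = Z_0·(1 + Γ)/(1 − Γ) = 300·(0.649)/(1.35)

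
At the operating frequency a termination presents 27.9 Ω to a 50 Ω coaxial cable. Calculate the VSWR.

VSWR ≈ 1.79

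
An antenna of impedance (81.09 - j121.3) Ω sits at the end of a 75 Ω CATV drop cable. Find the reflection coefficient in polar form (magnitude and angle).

Γ = (Z_L − Z_0)/(Z_L + Z_0) = (6.09 − j121.3)/(156.1 − j121.3)
|Γ| = 121/198 = 0.614

Γ ≈ 0.614 ∠ -49.3°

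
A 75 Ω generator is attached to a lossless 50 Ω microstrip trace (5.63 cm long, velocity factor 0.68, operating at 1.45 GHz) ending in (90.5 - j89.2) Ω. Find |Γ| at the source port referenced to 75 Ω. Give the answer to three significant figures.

|Γ| ≈ 0.494

λ = v/f = 0.68·c / 1.45 GHz = 0.141 m
βl = 2π·l/λ = 2π × 0.4 = 144°
tan(βl) = -0.725
Z_in = Z_0·(Z_L + jZ_0·tanβl)/(Z_0 + jZ_L·tanβl) = 76.4 + j86 Ω
Γ_s = (Z_in − Z_s)/(Z_in + Z_s) = (1.38 + j86)/(151 + j86), |Γ_s| = 0.494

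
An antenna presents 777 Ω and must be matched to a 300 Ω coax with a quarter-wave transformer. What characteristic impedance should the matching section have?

Z_qwt ≈ 483 Ω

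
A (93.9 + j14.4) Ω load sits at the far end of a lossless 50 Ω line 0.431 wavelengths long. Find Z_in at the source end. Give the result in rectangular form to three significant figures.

Z_in ≈ 55.9 + j35.2 Ω

βl = 2π × 0.431 = 155°
tan(βl) = tan(155°) = -0.463
Z_in = Z_0·(Z_L + jZ_0·tanβl)/(Z_0 + jZ_L·tanβl)
     = 50·(93.9 − j8.75)/(56.7 − j43.5)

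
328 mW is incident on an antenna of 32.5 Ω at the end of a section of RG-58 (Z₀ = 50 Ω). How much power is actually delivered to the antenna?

P_delivered ≈ 313 mW

Γ = (32.5 − 50)/(32.5 + 50) = -0.212
|Γ|² = 0.045
P_refl = |Γ|²·P_inc = 14.8 mW, P_del = (1 − |Γ|²)·P_inc = 313 mW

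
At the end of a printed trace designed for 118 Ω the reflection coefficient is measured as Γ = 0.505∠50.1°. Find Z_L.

Z_L ≈ 145 + j151 Ω

Z_L = Z_0·(1 + Γ)/(1 − Γ) = 118·(1.32 + j0.387)/(0.676 − j0.387)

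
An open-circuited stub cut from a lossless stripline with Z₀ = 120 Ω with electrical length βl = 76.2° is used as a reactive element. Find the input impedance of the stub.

tan(βl) = 4.07
For an open-circuited stub, Z_in = −jZ_0·cot(βl) = −jZ_0/tan(βl)

Z_in ≈ −j29.5 Ω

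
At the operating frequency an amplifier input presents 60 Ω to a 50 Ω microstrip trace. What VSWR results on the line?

Γ = (60 − 50)/(60 + 50) = 0.0909
VSWR = (1 + 0.0909)/(1 − 0.0909)

VSWR ≈ 1.2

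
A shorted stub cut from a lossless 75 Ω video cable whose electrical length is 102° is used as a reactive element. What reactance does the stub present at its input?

X_in ≈ -353 Ω (capacitive)

tan(βl) = -4.7
For a shorted stub, Z_in = jZ_0·tan(βl)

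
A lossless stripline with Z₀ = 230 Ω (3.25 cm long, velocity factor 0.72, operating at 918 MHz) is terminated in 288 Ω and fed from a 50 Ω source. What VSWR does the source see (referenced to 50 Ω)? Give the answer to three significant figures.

VSWR ≈ 4.56

λ = v/f = 0.72·c / 918 MHz = 0.235 m
βl = 2π·l/λ = 2π × 0.138 = 49.7°
tan(βl) = 1.18
Z_in = Z_0·(Z_L + jZ_0·tanβl)/(Z_0 + jZ_L·tanβl) = 216 − j48.4 Ω
Γ_s = (Z_in − Z_s)/(Z_in + Z_s) = (166 − j48.4)/(266 − j48.4), |Γ_s| = 0.64
VSWR = (1 + |Γ_s|)/(1 − |Γ_s|)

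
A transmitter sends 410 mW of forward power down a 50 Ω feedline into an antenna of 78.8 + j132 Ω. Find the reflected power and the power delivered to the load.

|Γ| = |(28.8 + j132)/(128.8 + j132)| = 0.733
|Γ|² = 0.537
P_refl = |Γ|²·P_inc = 220 mW, P_del = (1 − |Γ|²)·P_inc = 190 mW

P_reflected ≈ 220 mW; P_delivered ≈ 190 mW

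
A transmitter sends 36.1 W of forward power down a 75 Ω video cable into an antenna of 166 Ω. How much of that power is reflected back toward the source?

Γ = (166 − 75)/(166 + 75) = 0.378
|Γ|² = 0.143
P_refl = |Γ|²·P_inc = 5.15 W, P_del = (1 − |Γ|²)·P_inc = 31 W

P_reflected ≈ 5.15 W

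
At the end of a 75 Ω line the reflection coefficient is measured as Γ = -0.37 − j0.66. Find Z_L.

Z_L ≈ 13.9 − j42.8 Ω

Z_L = Z_0·(1 + Γ)/(1 − Γ) = 75·(0.63 − j0.66)/(1.37 + j0.66)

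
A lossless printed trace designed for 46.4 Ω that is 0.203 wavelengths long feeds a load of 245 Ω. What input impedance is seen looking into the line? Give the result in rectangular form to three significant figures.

Z_in ≈ 9.57 − j13.6 Ω

βl = 2π × 0.203 = 73.1°
tan(βl) = tan(73.1°) = 3.29
Z_in = Z_0·(Z_L + jZ_0·tanβl)/(Z_0 + jZ_L·tanβl)
     = 46.4·(245 + j153)/(46.4 + j805)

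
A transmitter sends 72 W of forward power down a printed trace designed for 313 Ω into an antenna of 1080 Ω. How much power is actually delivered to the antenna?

Γ = (1080 − 313)/(1080 + 313) = 0.551
|Γ|² = 0.303
P_refl = |Γ|²·P_inc = 21.8 W, P_del = (1 − |Γ|²)·P_inc = 50.2 W

P_delivered ≈ 50.2 W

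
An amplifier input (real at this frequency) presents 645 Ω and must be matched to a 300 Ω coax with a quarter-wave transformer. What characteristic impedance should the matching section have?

Z_qwt = √(Z_0·R_L) = √(300 × 645) = √193500

Z_qwt ≈ 440 Ω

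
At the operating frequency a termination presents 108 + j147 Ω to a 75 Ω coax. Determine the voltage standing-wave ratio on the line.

Γ = (Z_L − Z_0)/(Z_L + Z_0) = (33 + j147)/(183 + j147)
|Γ| = 151/235 = 0.642
VSWR = (1 + |Γ|)/(1 − |Γ|) = 1.64/0.358

VSWR ≈ 4.58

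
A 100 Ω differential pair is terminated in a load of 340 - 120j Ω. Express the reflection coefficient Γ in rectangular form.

Γ ≈ 0.577 − j0.115

Γ = (Z_L − Z_0)/(Z_L + Z_0) = (240 − j120)/(440 − j120)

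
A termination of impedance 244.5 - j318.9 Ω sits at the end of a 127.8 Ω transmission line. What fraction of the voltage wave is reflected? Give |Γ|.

|Γ| ≈ 0.693

Γ = (Z_L − Z_0)/(Z_L + Z_0) = (116.7 − j318.9)/(372.3 − j318.9)
|Γ| = 340/490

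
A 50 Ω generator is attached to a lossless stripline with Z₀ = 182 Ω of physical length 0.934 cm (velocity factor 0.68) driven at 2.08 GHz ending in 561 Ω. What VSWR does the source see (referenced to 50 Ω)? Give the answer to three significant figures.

VSWR ≈ 8.24

λ = v/f = 0.68·c / 2.08 GHz = 0.0981 m
βl = 2π·l/λ = 2π × 0.0952 = 34.3°
tan(βl) = 0.682
Z_in = Z_0·(Z_L + jZ_0·tanβl)/(Z_0 + jZ_L·tanβl) = 152 − j195 Ω
Γ_s = (Z_in − Z_s)/(Z_in + Z_s) = (102 − j195)/(202 − j195), |Γ_s| = 0.784
VSWR = (1 + |Γ_s|)/(1 − |Γ_s|)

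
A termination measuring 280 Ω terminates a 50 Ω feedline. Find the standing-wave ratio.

VSWR ≈ 5.6

Γ = (280 − 50)/(280 + 50) = 0.697
VSWR = (1 + 0.697)/(1 − 0.697)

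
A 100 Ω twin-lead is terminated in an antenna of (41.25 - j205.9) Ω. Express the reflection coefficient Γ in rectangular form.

Γ = (Z_L − Z_0)/(Z_L + Z_0) = (-58.75 − j205.9)/(141.2 − j205.9)

Γ ≈ 0.547 − j0.661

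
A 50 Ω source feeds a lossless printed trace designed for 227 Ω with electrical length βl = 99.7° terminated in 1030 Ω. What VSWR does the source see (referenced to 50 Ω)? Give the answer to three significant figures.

VSWR ≈ 2.04

tan(βl) = -5.85
Z_in = Z_0·(Z_L + jZ_0·tanβl)/(Z_0 + jZ_L·tanβl) = 51.4 + j36.9 Ω
Γ_s = (Z_in − Z_s)/(Z_in + Z_s) = (1.42 + j36.9)/(101 + j36.9), |Γ_s| = 0.342
VSWR = (1 + |Γ_s|)/(1 − |Γ_s|)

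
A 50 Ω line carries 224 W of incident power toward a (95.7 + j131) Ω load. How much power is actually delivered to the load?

|Γ| = |(45.7 + j131)/(145.7 + j131)| = 0.708
|Γ|² = 0.501
P_refl = |Γ|²·P_inc = 112 W, P_del = (1 − |Γ|²)·P_inc = 112 W

P_delivered ≈ 112 W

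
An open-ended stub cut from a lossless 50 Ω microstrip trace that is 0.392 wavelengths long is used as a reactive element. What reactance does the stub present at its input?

βl = 2π × 0.392 = 141°
tan(βl) = -0.806
For an open-ended stub, Z_in = −jZ_0·cot(βl) = −jZ_0/tan(βl)

X_in ≈ 62 Ω (inductive)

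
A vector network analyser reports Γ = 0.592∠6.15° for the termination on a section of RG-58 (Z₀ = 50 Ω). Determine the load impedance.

Z_L = Z_0·(1 + Γ)/(1 − Γ) = 50·(1.59 + j0.0634)/(0.411 − j0.0634)

Z_L ≈ 187 + j36.6 Ω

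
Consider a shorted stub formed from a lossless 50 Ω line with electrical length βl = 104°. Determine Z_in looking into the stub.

Z_in ≈ −j201 Ω

tan(βl) = -4.01
For a shorted stub, Z_in = jZ_0·tan(βl)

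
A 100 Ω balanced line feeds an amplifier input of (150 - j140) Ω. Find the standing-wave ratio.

VSWR ≈ 3.16

Γ = (Z_L − Z_0)/(Z_L + Z_0) = (50 − j140)/(250 − j140)
|Γ| = 149/287 = 0.519
VSWR = (1 + |Γ|)/(1 − |Γ|) = 1.52/0.481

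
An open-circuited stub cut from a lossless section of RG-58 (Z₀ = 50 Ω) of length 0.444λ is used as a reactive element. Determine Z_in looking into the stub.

Z_in ≈ +j136 Ω

βl = 2π × 0.444 = 160°
tan(βl) = -0.367
For an open-circuited stub, Z_in = −jZ_0·cot(βl) = −jZ_0/tan(βl)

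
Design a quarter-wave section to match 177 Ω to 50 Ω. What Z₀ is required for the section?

Z_qwt ≈ 94.1 Ω

Z_qwt = √(Z_0·R_L) = √(50 × 177) = √8850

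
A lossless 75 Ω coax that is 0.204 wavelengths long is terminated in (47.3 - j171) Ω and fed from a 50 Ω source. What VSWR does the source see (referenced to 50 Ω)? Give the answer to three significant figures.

βl = 2π × 0.204 = 73.4°
tan(βl) = 3.36
Z_in = Z_0·(Z_L + jZ_0·tanβl)/(Z_0 + jZ_L·tanβl) = 7.31 + j7.58 Ω
Γ_s = (Z_in − Z_s)/(Z_in + Z_s) = (-42.7 + j7.58)/(57.3 + j7.58), |Γ_s| = 0.75
VSWR = (1 + |Γ_s|)/(1 − |Γ_s|)

VSWR ≈ 7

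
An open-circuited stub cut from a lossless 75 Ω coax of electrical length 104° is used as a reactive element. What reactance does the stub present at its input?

X_in ≈ 18.7 Ω (inductive)

tan(βl) = -4.01
For an open-circuited stub, Z_in = −jZ_0·cot(βl) = −jZ_0/tan(βl)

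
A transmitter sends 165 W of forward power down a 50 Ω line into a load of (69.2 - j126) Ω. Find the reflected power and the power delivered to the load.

P_reflected ≈ 89.1 W; P_delivered ≈ 75.9 W

|Γ| = |(19.2 − j126)/(119.2 − j126)| = 0.735
|Γ|² = 0.54
P_refl = |Γ|²·P_inc = 89.1 W, P_del = (1 − |Γ|²)·P_inc = 75.9 W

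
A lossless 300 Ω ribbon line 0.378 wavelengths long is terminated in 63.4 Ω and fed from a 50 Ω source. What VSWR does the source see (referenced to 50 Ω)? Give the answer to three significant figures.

βl = 2π × 0.378 = 136°
tan(βl) = -0.963
Z_in = Z_0·(Z_L + jZ_0·tanβl)/(Z_0 + jZ_L·tanβl) = 117 − j265 Ω
Γ_s = (Z_in − Z_s)/(Z_in + Z_s) = (67.3 − j265)/(167 − j265), |Γ_s| = 0.872
VSWR = (1 + |Γ_s|)/(1 − |Γ_s|)

VSWR ≈ 14.7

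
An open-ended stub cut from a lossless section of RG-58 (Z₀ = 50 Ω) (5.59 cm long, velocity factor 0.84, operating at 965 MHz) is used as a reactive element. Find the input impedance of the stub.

Z_in ≈ −j11.5 Ω

λ = v/f = 0.84·c / 965 MHz = 0.261 m
βl = 2π·l/λ = 2π × 0.214 = 77.1°
tan(βl) = 4.35
For an open-ended stub, Z_in = −jZ_0·cot(βl) = −jZ_0/tan(βl)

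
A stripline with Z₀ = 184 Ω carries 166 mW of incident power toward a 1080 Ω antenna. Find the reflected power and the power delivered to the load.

Γ = (1080 − 184)/(1080 + 184) = 0.709
|Γ|² = 0.502
P_refl = |Γ|²·P_inc = 83.4 mW, P_del = (1 − |Γ|²)·P_inc = 82.6 mW

P_reflected ≈ 83.4 mW; P_delivered ≈ 82.6 mW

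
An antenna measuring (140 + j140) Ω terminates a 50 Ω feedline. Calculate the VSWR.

Γ = (Z_L − Z_0)/(Z_L + Z_0) = (90 + j140)/(190 + j140)
|Γ| = 166/236 = 0.705
VSWR = (1 + |Γ|)/(1 − |Γ|) = 1.71/0.295

VSWR ≈ 5.78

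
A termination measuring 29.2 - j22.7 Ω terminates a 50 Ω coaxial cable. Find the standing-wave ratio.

VSWR ≈ 2.19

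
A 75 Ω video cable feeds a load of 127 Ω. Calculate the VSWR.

For a purely resistive load, VSWR = R_L/Z_0 or Z_0/R_L (whichever > 1) = 127/75

VSWR ≈ 1.69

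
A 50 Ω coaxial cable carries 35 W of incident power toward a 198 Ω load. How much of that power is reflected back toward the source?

P_reflected ≈ 12.5 W

Γ = (198 − 50)/(198 + 50) = 0.597
|Γ|² = 0.356
P_refl = |Γ|²·P_inc = 12.5 W, P_del = (1 − |Γ|²)·P_inc = 22.5 W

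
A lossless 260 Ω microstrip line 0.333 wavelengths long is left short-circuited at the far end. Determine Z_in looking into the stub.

βl = 2π × 0.333 = 120°
tan(βl) = -1.74
For a short-circuited stub, Z_in = jZ_0·tan(βl)

Z_in ≈ −j453 Ω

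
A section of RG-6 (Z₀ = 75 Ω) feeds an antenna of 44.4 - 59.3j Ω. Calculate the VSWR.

Γ = (Z_L − Z_0)/(Z_L + Z_0) = (-30.6 − j59.3)/(119.4 − j59.3)
|Γ| = 66.7/133 = 0.501
VSWR = (1 + |Γ|)/(1 − |Γ|) = 1.5/0.499

VSWR ≈ 3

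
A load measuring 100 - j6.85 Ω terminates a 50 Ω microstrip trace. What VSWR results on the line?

Γ = (Z_L − Z_0)/(Z_L + Z_0) = (50 − j6.85)/(150 − j6.85)
|Γ| = 50.5/150 = 0.336
VSWR = (1 + |Γ|)/(1 − |Γ|) = 1.34/0.664

VSWR ≈ 2.01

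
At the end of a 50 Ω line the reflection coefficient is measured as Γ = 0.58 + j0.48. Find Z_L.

Z_L ≈ 53.2 + j118 Ω

Z_L = Z_0·(1 + Γ)/(1 − Γ) = 50·(1.58 + j0.48)/(0.42 − j0.48)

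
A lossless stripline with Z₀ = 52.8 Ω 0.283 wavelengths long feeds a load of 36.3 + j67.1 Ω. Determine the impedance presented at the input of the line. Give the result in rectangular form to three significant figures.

βl = 2π × 0.283 = 102°
tan(βl) = tan(102°) = -4.75
Z_in = Z_0·(Z_L + jZ_0·tanβl)/(Z_0 + jZ_L·tanβl)
     = 52.8·(36.3 − j184)/(372 − j173)

Z_in ≈ 14.2 − j19.5 Ω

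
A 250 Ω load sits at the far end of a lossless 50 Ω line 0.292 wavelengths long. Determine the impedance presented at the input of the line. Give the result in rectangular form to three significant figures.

βl = 2π × 0.292 = 105°
tan(βl) = tan(105°) = -3.7
Z_in = Z_0·(Z_L + jZ_0·tanβl)/(Z_0 + jZ_L·tanβl)
     = 50·(250 − j185)/(50 − j925)

Z_in ≈ 10.7 + j12.9 Ω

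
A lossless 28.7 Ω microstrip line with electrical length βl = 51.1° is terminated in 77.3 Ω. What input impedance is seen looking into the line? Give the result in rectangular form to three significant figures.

tan(βl) = tan(51.1°) = 1.24
Z_in = Z_0·(Z_L + jZ_0·tanβl)/(Z_0 + jZ_L·tanβl)
     = 28.7·(77.3 + j35.6)/(28.7 + j95.8)

Z_in ≈ 16.1 − j18.3 Ω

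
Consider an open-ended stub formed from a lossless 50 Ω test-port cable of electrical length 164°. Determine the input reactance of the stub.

X_in ≈ 174 Ω (inductive)

tan(βl) = -0.287
For an open-ended stub, Z_in = −jZ_0·cot(βl) = −jZ_0/tan(βl)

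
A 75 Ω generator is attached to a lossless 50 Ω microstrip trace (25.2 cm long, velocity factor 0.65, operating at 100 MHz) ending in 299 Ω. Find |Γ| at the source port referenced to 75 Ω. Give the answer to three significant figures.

|Γ| ≈ 0.738

λ = v/f = 0.65·c / 100 MHz = 1.95 m
βl = 2π·l/λ = 2π × 0.129 = 46.5°
tan(βl) = 1.05
Z_in = Z_0·(Z_L + jZ_0·tanβl)/(Z_0 + jZ_L·tanβl) = 15.5 − j45 Ω
Γ_s = (Z_in − Z_s)/(Z_in + Z_s) = (-59.5 − j45)/(90.5 − j45), |Γ_s| = 0.738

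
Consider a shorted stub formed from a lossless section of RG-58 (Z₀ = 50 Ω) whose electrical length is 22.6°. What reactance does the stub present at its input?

tan(βl) = 0.416
For a shorted stub, Z_in = jZ_0·tan(βl)

X_in ≈ 20.8 Ω (inductive)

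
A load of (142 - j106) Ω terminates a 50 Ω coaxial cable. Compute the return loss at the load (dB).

RL ≈ 3.88 dB

Γ = (92 − j106)/(192 − j106), |Γ| = 0.64
RL = −20·log₁₀|Γ| = −20·log₁₀(0.64)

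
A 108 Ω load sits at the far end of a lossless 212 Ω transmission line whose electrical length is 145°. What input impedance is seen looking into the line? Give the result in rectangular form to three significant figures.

Z_in ≈ 143 − j97.5 Ω

tan(βl) = tan(145°) = -0.7
Z_in = Z_0·(Z_L + jZ_0·tanβl)/(Z_0 + jZ_L·tanβl)
     = 212·(108 − j148)/(212 − j75.6)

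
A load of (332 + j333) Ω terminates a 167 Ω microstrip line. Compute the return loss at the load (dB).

Γ = (165 + j333)/(499 + j333), |Γ| = 0.619
RL = −20·log₁₀|Γ| = −20·log₁₀(0.619)

RL ≈ 4.16 dB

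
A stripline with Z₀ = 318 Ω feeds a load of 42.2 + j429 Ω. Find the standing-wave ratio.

VSWR ≈ 21.3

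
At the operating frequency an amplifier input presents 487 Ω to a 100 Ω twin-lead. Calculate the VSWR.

VSWR ≈ 4.87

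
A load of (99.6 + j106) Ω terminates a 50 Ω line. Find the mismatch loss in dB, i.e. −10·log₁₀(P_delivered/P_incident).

Γ = (49.6 + j106)/(149.6 + j106), |Γ| = 0.638
|Γ|² = 0.407, so P_del/P_inc = 1 − |Γ|² = 0.593
ML = −10·log₁₀(1 − |Γ|²)

mismatch loss ≈ 2.27 dB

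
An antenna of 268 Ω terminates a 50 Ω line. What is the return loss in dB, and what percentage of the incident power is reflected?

RL ≈ 3.28 dB; 47% of incident power reflected

Γ = (268 − 50)/(268 + 50) = 0.686
RL = −20·log₁₀(0.686) = 3.28 dB
P_refl/P_inc = |Γ|² = 0.47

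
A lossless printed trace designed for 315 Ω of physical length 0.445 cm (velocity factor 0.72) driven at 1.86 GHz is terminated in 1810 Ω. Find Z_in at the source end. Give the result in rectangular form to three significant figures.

λ = v/f = 0.72·c / 1.86 GHz = 0.116 m
βl = 2π·l/λ = 2π × 0.0383 = 13.8°
tan(βl) = tan(13.8°) = 0.246
Z_in = Z_0·(Z_L + jZ_0·tanβl)/(Z_0 + jZ_L·tanβl)
     = 315·(1810 + j77.3)/(315 + j444)

Z_in ≈ 642 − j828 Ω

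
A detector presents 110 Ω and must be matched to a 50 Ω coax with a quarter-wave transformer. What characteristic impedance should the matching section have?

Z_qwt ≈ 74.2 Ω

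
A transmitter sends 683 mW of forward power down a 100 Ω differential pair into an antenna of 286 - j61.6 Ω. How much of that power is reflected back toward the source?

|Γ| = |(186 − j61.6)/(386 − j61.6)| = 0.501
|Γ|² = 0.251
P_refl = |Γ|²·P_inc = 172 mW, P_del = (1 − |Γ|²)·P_inc = 511 mW

P_reflected ≈ 172 mW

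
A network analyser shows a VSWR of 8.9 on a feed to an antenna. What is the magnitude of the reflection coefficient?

|Γ| = (S − 1)/(S + 1) = (8.9 − 1)/(8.9 + 1) = 7.9/9.9

|Γ| ≈ 0.798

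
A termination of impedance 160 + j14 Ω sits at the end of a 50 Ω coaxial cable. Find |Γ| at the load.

|Γ| ≈ 0.527

Γ = (Z_L − Z_0)/(Z_L + Z_0) = (110 + j14)/(210 + j14)
|Γ| = 111/210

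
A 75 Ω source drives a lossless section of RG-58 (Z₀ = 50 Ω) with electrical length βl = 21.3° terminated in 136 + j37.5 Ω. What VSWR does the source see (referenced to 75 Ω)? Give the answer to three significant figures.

tan(βl) = 0.39
Z_in = Z_0·(Z_L + jZ_0·tanβl)/(Z_0 + jZ_L·tanβl) = 96.4 − j63.9 Ω
Γ_s = (Z_in − Z_s)/(Z_in + Z_s) = (21.4 − j63.9)/(171 − j63.9), |Γ_s| = 0.369
VSWR = (1 + |Γ_s|)/(1 − |Γ_s|)

VSWR ≈ 2.17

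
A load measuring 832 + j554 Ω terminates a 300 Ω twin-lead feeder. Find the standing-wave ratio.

VSWR ≈ 4.12

Γ = (Z_L − Z_0)/(Z_L + Z_0) = (532 + j554)/(1132 + j554)
|Γ| = 768/1260 = 0.609
VSWR = (1 + |Γ|)/(1 − |Γ|) = 1.61/0.391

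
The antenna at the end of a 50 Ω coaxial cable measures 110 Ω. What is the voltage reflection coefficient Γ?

Γ = 0.375

Γ = (Z_L − Z_0)/(Z_L + Z_0) = (110 − 50)/(110 + 50) = 60/160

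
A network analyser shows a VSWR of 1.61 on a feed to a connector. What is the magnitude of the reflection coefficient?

|Γ| ≈ 0.234

|Γ| = (S − 1)/(S + 1) = (1.61 − 1)/(1.61 + 1) = 0.61/2.61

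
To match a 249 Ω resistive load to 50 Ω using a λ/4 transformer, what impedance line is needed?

Z_qwt ≈ 112 Ω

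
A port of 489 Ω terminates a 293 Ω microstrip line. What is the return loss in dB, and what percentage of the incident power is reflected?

RL ≈ 12 dB; 6.28% of incident power reflected

Γ = (489 − 293)/(489 + 293) = 0.251
RL = −20·log₁₀(0.251) = 12 dB
P_refl/P_inc = |Γ|² = 0.0628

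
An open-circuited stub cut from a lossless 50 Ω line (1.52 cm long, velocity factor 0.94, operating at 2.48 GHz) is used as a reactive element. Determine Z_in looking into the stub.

λ = v/f = 0.94·c / 2.48 GHz = 0.114 m
βl = 2π·l/λ = 2π × 0.134 = 48.1°
tan(βl) = 1.12
For an open-circuited stub, Z_in = −jZ_0·cot(βl) = −jZ_0/tan(βl)

Z_in ≈ −j44.8 Ω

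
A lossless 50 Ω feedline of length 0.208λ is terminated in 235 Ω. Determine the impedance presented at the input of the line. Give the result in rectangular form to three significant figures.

Z_in ≈ 11.4 − j12.9 Ω

βl = 2π × 0.208 = 74.9°
tan(βl) = tan(74.9°) = 3.7
Z_in = Z_0·(Z_L + jZ_0·tanβl)/(Z_0 + jZ_L·tanβl)
     = 50·(235 + j185)/(50 + j870)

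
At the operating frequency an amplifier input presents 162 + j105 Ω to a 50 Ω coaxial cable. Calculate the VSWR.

Γ = (Z_L − Z_0)/(Z_L + Z_0) = (112 + j105)/(212 + j105)
|Γ| = 154/237 = 0.649
VSWR = (1 + |Γ|)/(1 − |Γ|) = 1.65/0.351

VSWR ≈ 4.7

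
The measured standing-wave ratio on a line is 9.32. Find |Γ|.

|Γ| = (S − 1)/(S + 1) = (9.32 − 1)/(9.32 + 1) = 8.32/10.3

|Γ| ≈ 0.806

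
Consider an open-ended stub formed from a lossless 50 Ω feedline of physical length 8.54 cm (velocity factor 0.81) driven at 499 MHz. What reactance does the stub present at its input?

X_in ≈ -25.3 Ω (capacitive)

λ = v/f = 0.81·c / 499 MHz = 0.487 m
βl = 2π·l/λ = 2π × 0.175 = 63.1°
tan(βl) = 1.97
For an open-ended stub, Z_in = −jZ_0·cot(βl) = −jZ_0/tan(βl)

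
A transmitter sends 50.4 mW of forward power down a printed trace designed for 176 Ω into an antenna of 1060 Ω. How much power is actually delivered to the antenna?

P_delivered ≈ 24.6 mW

Γ = (1060 − 176)/(1060 + 176) = 0.715
|Γ|² = 0.512
P_refl = |Γ|²·P_inc = 25.8 mW, P_del = (1 − |Γ|²)·P_inc = 24.6 mW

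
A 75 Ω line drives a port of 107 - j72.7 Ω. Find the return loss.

RL ≈ 7.84 dB

Γ = (32 − j72.7)/(182 − j72.7), |Γ| = 0.405
RL = −20·log₁₀|Γ| = −20·log₁₀(0.405)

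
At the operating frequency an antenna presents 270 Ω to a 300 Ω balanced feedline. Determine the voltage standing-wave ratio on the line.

VSWR ≈ 1.11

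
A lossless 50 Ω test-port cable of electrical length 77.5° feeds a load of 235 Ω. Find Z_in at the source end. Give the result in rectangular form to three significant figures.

Z_in ≈ 11.1 − j10.6 Ω

tan(βl) = tan(77.5°) = 4.51
Z_in = Z_0·(Z_L + jZ_0·tanβl)/(Z_0 + jZ_L·tanβl)
     = 50·(235 + j226)/(50 + j1060)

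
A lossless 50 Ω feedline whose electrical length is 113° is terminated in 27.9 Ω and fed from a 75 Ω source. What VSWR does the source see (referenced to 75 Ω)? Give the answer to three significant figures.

tan(βl) = -2.36
Z_in = Z_0·(Z_L + jZ_0·tanβl)/(Z_0 + jZ_L·tanβl) = 67 − j29.7 Ω
Γ_s = (Z_in − Z_s)/(Z_in + Z_s) = (-8.01 − j29.7)/(142 − j29.7), |Γ_s| = 0.212
VSWR = (1 + |Γ_s|)/(1 − |Γ_s|)

VSWR ≈ 1.54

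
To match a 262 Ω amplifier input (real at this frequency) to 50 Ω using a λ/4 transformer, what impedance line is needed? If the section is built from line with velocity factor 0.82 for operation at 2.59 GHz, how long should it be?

Z_qwt ≈ 114 Ω; length ≈ 2.37 cm

Z_qwt = √(Z_0·R_L) = √(50 × 262) = √13100
λ = 0.82·c/f = 0.095 m, so l = λ/4 = 0.0237 m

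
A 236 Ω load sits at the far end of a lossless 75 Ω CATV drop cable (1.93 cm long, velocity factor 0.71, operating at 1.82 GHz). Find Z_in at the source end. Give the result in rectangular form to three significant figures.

λ = v/f = 0.71·c / 1.82 GHz = 0.117 m
βl = 2π·l/λ = 2π × 0.165 = 59.4°
tan(βl) = tan(59.4°) = 1.69
Z_in = Z_0·(Z_L + jZ_0·tanβl)/(Z_0 + jZ_L·tanβl)
     = 75·(236 + j127)/(75 + j399)

Z_in ≈ 31.1 − j38.6 Ω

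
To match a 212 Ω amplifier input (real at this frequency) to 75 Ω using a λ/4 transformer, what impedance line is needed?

Z_qwt ≈ 126 Ω

Z_qwt = √(Z_0·R_L) = √(75 × 212) = √15900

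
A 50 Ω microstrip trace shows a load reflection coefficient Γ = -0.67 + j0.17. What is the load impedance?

Z_L ≈ 9.27 + j6.03 Ω

Z_L = Z_0·(1 + Γ)/(1 − Γ) = 50·(0.33 + j0.17)/(1.67 − j0.17)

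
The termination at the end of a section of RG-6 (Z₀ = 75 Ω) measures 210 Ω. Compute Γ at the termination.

Γ = (Z_L − Z_0)/(Z_L + Z_0) = (210 − 75)/(210 + 75) = 135/285

Γ = 0.474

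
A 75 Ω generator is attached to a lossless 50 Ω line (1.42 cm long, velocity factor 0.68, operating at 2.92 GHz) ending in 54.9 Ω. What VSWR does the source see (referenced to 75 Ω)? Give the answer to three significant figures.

VSWR ≈ 1.63

λ = v/f = 0.68·c / 2.92 GHz = 0.0699 m
βl = 2π·l/λ = 2π × 0.203 = 73.2°
tan(βl) = 3.31
Z_in = Z_0·(Z_L + jZ_0·tanβl)/(Z_0 + jZ_L·tanβl) = 46.2 − j2.4 Ω
Γ_s = (Z_in − Z_s)/(Z_in + Z_s) = (-28.8 − j2.4)/(121 − j2.4), |Γ_s| = 0.238
VSWR = (1 + |Γ_s|)/(1 − |Γ_s|)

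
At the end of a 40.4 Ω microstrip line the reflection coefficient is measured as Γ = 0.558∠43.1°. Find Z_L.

Z_L = Z_0·(1 + Γ)/(1 − Γ) = 40.4·(1.41 + j0.381)/(0.593 − j0.381)

Z_L ≈ 56 + j62 Ω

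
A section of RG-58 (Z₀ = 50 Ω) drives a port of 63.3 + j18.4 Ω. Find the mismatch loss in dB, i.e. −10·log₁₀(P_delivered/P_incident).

Γ = (13.3 + j18.4)/(113.3 + j18.4), |Γ| = 0.198
|Γ|² = 0.0391, so P_del/P_inc = 1 − |Γ|² = 0.961
ML = −10·log₁₀(1 − |Γ|²)

mismatch loss ≈ 0.173 dB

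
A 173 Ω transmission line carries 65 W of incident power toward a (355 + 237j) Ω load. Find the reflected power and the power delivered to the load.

P_reflected ≈ 17.3 W; P_delivered ≈ 47.7 W

|Γ| = |(182 + j237)/(528 + j237)| = 0.516
|Γ|² = 0.267
P_refl = |Γ|²·P_inc = 17.3 W, P_del = (1 − |Γ|²)·P_inc = 47.7 W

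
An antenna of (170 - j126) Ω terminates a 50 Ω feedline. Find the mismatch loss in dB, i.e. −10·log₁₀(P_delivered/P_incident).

mismatch loss ≈ 2.77 dB

Γ = (120 − j126)/(220 − j126), |Γ| = 0.686
|Γ|² = 0.471, so P_del/P_inc = 1 − |Γ|² = 0.529
ML = −10·log₁₀(1 − |Γ|²)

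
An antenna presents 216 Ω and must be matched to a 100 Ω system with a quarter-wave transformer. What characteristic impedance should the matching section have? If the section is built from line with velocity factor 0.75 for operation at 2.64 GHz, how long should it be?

Z_qwt ≈ 147 Ω; length ≈ 2.13 cm

Z_qwt = √(Z_0·R_L) = √(100 × 216) = √21600
λ = 0.75·c/f = 0.0852 m, so l = λ/4 = 0.0213 m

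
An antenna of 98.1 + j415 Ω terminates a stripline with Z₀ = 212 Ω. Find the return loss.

Γ = (-113.9 + j415)/(310.1 + j415), |Γ| = 0.831
RL = −20·log₁₀|Γ| = −20·log₁₀(0.831)

RL ≈ 1.61 dB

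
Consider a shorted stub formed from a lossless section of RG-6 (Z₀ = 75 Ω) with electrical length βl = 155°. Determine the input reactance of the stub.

tan(βl) = -0.466
For a shorted stub, Z_in = jZ_0·tan(βl)

X_in ≈ -35 Ω (capacitive)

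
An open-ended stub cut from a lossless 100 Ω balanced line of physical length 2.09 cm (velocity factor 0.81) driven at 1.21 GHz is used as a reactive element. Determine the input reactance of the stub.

λ = v/f = 0.81·c / 1.21 GHz = 0.201 m
βl = 2π·l/λ = 2π × 0.104 = 37.5°
tan(βl) = 0.766
For an open-ended stub, Z_in = −jZ_0·cot(βl) = −jZ_0/tan(βl)

X_in ≈ -130 Ω (capacitive)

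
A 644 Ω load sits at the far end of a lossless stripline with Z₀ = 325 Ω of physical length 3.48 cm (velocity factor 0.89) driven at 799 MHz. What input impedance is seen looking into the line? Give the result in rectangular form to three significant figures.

Z_in ≈ 309 − j220 Ω

λ = v/f = 0.89·c / 799 MHz = 0.334 m
βl = 2π·l/λ = 2π × 0.104 = 37.5°
tan(βl) = tan(37.5°) = 0.767
Z_in = Z_0·(Z_L + jZ_0·tanβl)/(Z_0 + jZ_L·tanβl)
     = 325·(644 + j249)/(325 + j494)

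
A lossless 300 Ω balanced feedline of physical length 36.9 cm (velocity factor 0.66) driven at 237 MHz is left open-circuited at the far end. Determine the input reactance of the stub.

X_in ≈ 782 Ω (inductive)

λ = v/f = 0.66·c / 237 MHz = 0.835 m
βl = 2π·l/λ = 2π × 0.442 = 159°
tan(βl) = -0.384
For an open-circuited stub, Z_in = −jZ_0·cot(βl) = −jZ_0/tan(βl)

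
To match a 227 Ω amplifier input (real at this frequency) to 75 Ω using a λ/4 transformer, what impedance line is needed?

Z_qwt = √(Z_0·R_L) = √(75 × 227) = √17020

Z_qwt ≈ 130 Ω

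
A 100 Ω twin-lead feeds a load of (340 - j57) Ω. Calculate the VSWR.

VSWR ≈ 3.5

Γ = (Z_L − Z_0)/(Z_L + Z_0) = (240 − j57)/(440 − j57)
|Γ| = 247/444 = 0.556
VSWR = (1 + |Γ|)/(1 − |Γ|) = 1.56/0.444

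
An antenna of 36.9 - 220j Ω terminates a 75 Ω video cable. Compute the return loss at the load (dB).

Γ = (-38.1 − j220)/(111.9 − j220), |Γ| = 0.905
RL = −20·log₁₀|Γ| = −20·log₁₀(0.905)

RL ≈ 0.871 dB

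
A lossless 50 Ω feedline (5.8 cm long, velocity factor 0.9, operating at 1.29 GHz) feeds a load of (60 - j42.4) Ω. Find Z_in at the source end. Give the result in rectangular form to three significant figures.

λ = v/f = 0.9·c / 1.29 GHz = 0.209 m
βl = 2π·l/λ = 2π × 0.277 = 99.8°
tan(βl) = tan(99.8°) = -5.81
Z_in = Z_0·(Z_L + jZ_0·tanβl)/(Z_0 + jZ_L·tanβl)
     = 50·(60 − j333)/(-196 − j349)

Z_in ≈ 32.6 + j26.9 Ω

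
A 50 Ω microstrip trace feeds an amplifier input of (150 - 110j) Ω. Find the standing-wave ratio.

Γ = (Z_L − Z_0)/(Z_L + Z_0) = (100 − j110)/(200 − j110)
|Γ| = 149/228 = 0.651
VSWR = (1 + |Γ|)/(1 − |Γ|) = 1.65/0.349

VSWR ≈ 4.74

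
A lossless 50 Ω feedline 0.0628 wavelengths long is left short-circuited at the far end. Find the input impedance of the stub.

Z_in ≈ +j20.8 Ω

βl = 2π × 0.0628 = 22.6°
tan(βl) = 0.416
For a short-circuited stub, Z_in = jZ_0·tan(βl)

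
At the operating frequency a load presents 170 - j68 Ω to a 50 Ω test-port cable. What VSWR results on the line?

VSWR ≈ 3.99

Γ = (Z_L − Z_0)/(Z_L + Z_0) = (120 − j68)/(220 − j68)
|Γ| = 138/230 = 0.599
VSWR = (1 + |Γ|)/(1 − |Γ|) = 1.6/0.401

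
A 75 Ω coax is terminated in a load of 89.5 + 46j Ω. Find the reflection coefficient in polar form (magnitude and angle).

Γ ≈ 0.282 ∠ 56.9°

Γ = (Z_L − Z_0)/(Z_L + Z_0) = (14.5 + j46)/(164.5 + j46)
|Γ| = 48.2/171 = 0.282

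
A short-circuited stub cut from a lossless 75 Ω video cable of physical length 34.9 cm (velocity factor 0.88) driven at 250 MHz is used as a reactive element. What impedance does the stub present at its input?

Z_in ≈ −j135 Ω

λ = v/f = 0.88·c / 250 MHz = 1.06 m
βl = 2π·l/λ = 2π × 0.33 = 119°
tan(βl) = -1.81
For a short-circuited stub, Z_in = jZ_0·tan(βl)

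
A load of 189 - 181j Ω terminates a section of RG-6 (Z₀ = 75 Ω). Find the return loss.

Γ = (114 − j181)/(264 − j181), |Γ| = 0.668
RL = −20·log₁₀|Γ| = −20·log₁₀(0.668)

RL ≈ 3.5 dB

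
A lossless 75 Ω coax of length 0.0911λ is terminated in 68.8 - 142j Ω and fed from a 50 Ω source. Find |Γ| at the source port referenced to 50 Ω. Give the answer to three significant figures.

|Γ| ≈ 0.682

βl = 2π × 0.0911 = 32.8°
tan(βl) = 0.644
Z_in = Z_0·(Z_L + jZ_0·tanβl)/(Z_0 + jZ_L·tanβl) = 18.4 − j47.1 Ω
Γ_s = (Z_in − Z_s)/(Z_in + Z_s) = (-31.6 − j47.1)/(68.4 − j47.1), |Γ_s| = 0.682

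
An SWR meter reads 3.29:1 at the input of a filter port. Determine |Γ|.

|Γ| ≈ 0.534

|Γ| = (S − 1)/(S + 1) = (3.29 − 1)/(3.29 + 1) = 2.29/4.29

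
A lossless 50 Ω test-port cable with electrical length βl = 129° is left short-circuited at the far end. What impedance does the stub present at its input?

Z_in ≈ −j61.7 Ω

tan(βl) = -1.23
For a short-circuited stub, Z_in = jZ_0·tan(βl)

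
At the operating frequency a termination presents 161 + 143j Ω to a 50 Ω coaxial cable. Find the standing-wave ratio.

VSWR ≈ 5.9

Γ = (Z_L − Z_0)/(Z_L + Z_0) = (111 + j143)/(211 + j143)
|Γ| = 181/255 = 0.71
VSWR = (1 + |Γ|)/(1 − |Γ|) = 1.71/0.29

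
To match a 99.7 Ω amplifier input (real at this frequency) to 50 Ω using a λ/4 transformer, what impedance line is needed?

Z_qwt ≈ 70.6 Ω

Z_qwt = √(Z_0·R_L) = √(50 × 99.7) = √4985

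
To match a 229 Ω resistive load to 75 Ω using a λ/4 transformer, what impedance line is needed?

Z_qwt = √(Z_0·R_L) = √(75 × 229) = √17180

Z_qwt ≈ 131 Ω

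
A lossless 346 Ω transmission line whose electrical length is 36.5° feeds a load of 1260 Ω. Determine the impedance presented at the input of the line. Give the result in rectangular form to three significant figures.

tan(βl) = tan(36.5°) = 0.74
Z_in = Z_0·(Z_L + jZ_0·tanβl)/(Z_0 + jZ_L·tanβl)
     = 346·(1260 + j256)/(346 + j932)

Z_in ≈ 236 − j380 Ω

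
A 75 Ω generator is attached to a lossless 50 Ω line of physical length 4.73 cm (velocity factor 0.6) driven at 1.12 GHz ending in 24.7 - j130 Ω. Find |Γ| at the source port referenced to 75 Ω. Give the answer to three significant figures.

|Γ| ≈ 0.902

λ = v/f = 0.6·c / 1.12 GHz = 0.161 m
βl = 2π·l/λ = 2π × 0.294 = 106°
tan(βl) = -3.5
Z_in = Z_0·(Z_L + jZ_0·tanβl)/(Z_0 + jZ_L·tanβl) = 4.77 + j36.6 Ω
Γ_s = (Z_in − Z_s)/(Z_in + Z_s) = (-70.2 + j36.6)/(79.8 + j36.6), |Γ_s| = 0.902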